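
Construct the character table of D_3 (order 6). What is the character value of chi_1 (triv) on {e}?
Conjugacy classes: {e} of size 1, {r^1, r^2} of size 2, {s, sr, ..., sr^2} of size 3.
Character table:
  irrep \ class              {e} (size 1)  {r^1, r^2} (size 2)  {s, sr, ..., sr^2} (size 3)
  chi_1 (triv)               1             1                    1                          
  chi_2 (sign: r->1, s->-1)  1             1                    -1                         
  chi_3 (2d, j=1)            2             -1                   0                          

Spot check: chi_1 (triv) on {e} = 1.

Argument: D_3 has order 2*3 = 6 with 3 conjugacy classes, hence 3 irreducibles. Sum of squared dims 1 + 1 + 4 = 6 = |G|. Linear characters come from the abelianisation; the 2-dimensional irreps have character r^k -> 2*cos(2*pi*j*k/3), reflections -> 0.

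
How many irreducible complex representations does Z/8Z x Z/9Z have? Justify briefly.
72

Explanation: The number of irreducible complex representations of a finite group equals its number of conjugacy classes. Z/8Z x Z/9Z is abelian of order 72, so every element is its own conjugacy class: 72 classes, so Z/8Z x Z/9Z (order 72) has exactly 72 irreducible complex representations.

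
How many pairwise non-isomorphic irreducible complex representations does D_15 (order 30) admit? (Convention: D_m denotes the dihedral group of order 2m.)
9

Why: The number of irreducible complex representations of a finite group equals its number of conjugacy classes. D_15 has 9 conjugacy classes ((n+3)/2 for n odd), so D_15 (order 30) has exactly 9 irreducible complex representations.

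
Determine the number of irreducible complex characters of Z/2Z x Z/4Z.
8

Justification: The number of irreducible complex representations of a finite group equals its number of conjugacy classes. Z/2Z x Z/4Z is abelian of order 8, so every element is its own conjugacy class: 8 classes, so Z/2Z x Z/4Z (order 8) has exactly 8 irreducible complex representations.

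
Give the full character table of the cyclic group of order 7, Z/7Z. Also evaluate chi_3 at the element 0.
Character table of Z/7Z (irreps indexed chi_0,...,chi_6 with chi_k(m) = zeta_7^(k*m), zeta_7 = exp(2*pi*i/7)):
  irrep \ class  {0} (size 1)  {1} (size 1)    {2} (size 1)    {3} (size 1)    {4} (size 1)    {5} (size 1)    {6} (size 1)  
  chi_0          1             1               1               1               1               1               1             
  chi_1          1             exp(2*I*pi/7)   exp(4*I*pi/7)   exp(6*I*pi/7)   exp(-6*I*pi/7)  exp(-4*I*pi/7)  exp(-2*I*pi/7)
  chi_2          1             exp(4*I*pi/7)   exp(-6*I*pi/7)  exp(-2*I*pi/7)  exp(2*I*pi/7)   exp(6*I*pi/7)   exp(-4*I*pi/7)
  chi_3          1             exp(6*I*pi/7)   exp(-2*I*pi/7)  exp(4*I*pi/7)   exp(-4*I*pi/7)  exp(2*I*pi/7)   exp(-6*I*pi/7)
  chi_4          1             exp(-6*I*pi/7)  exp(2*I*pi/7)   exp(-4*I*pi/7)  exp(4*I*pi/7)   exp(-2*I*pi/7)  exp(6*I*pi/7) 
  chi_5          1             exp(-4*I*pi/7)  exp(6*I*pi/7)   exp(2*I*pi/7)   exp(-2*I*pi/7)  exp(-6*I*pi/7)  exp(4*I*pi/7) 
  chi_6          1             exp(-2*I*pi/7)  exp(-4*I*pi/7)  exp(-6*I*pi/7)  exp(6*I*pi/7)   exp(4*I*pi/7)   exp(2*I*pi/7) 

Spot check: chi_3(0) = zeta_7^(3*0) = zeta_7^0 = 1.

Working: Z/7Z is abelian, so all 7 irreducible complex representations are 1-dimensional. They are given by chi_k(m) = zeta_7^(k*m) for k = 0,...,6. Row orthogonality: sum_m chi_k(m) conj(chi_l(m)) = 7 * [k = l].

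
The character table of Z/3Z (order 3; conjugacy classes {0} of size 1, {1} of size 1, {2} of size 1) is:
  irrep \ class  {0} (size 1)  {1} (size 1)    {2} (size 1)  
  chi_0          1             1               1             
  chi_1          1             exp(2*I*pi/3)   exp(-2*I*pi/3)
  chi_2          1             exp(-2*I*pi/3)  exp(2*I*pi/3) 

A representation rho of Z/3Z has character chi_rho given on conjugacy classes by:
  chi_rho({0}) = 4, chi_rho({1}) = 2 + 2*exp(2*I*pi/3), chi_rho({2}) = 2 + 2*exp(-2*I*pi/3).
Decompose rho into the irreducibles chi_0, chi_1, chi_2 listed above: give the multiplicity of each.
Multiplicities: chi_0: 2, chi_1: 2, chi_2: 0.

Proof sketch: Use <chi_rho, chi> = (1/|G|) sum_C |C| * chi_rho(C) * conj(chi(C)) with |G| = 3 for each irreducible chi in the table:
  <chi_rho, chi_0> = (1/3)[1*(4)*conj(1) + 1*(2 + 2*exp(2*I*pi/3))*conj(1) + 1*(2 + 2*exp(-2*I*pi/3))*conj(1)]
      = (1/3)[(4) + (2 + 2*exp(2*I*pi/3)) + (2 + 2*exp(-2*I*pi/3))] = 6/3 = 2
  <chi_rho, chi_1> = (1/3)[1*(4)*conj(1) + 1*(2 + 2*exp(2*I*pi/3))*conj(exp(2*I*pi/3)) + 1*(2 + 2*exp(-2*I*pi/3))*conj(exp(-2*I*pi/3))]
      = (1/3)[(4) + (2 + 2*exp(-2*I*pi/3)) + (2 + 2*exp(2*I*pi/3))] = 6/3 = 2
  <chi_rho, chi_2> = (1/3)[1*(4)*conj(1) + 1*(2 + 2*exp(2*I*pi/3))*conj(exp(-2*I*pi/3)) + 1*(2 + 2*exp(-2*I*pi/3))*conj(exp(2*I*pi/3))]
      = (1/3)[(4) + (-2) + (-2)] = 0/3 = 0
(Exp terms are combined using exp(i*s)*conj(exp(i*t)) = exp(i*(s-t)), and sums of them are collapsed using the identity that for every m > 1 the m distinct m-th roots of unity sum to 0, e.g. 1 + exp(2*I*pi/3) + exp(-2*I*pi/3) = 0.)
Dimension check: dim(rho) = sum (mult * dim) = 2*1 + 2*1 + 0*1 = 4 = chi_rho(e) = 4.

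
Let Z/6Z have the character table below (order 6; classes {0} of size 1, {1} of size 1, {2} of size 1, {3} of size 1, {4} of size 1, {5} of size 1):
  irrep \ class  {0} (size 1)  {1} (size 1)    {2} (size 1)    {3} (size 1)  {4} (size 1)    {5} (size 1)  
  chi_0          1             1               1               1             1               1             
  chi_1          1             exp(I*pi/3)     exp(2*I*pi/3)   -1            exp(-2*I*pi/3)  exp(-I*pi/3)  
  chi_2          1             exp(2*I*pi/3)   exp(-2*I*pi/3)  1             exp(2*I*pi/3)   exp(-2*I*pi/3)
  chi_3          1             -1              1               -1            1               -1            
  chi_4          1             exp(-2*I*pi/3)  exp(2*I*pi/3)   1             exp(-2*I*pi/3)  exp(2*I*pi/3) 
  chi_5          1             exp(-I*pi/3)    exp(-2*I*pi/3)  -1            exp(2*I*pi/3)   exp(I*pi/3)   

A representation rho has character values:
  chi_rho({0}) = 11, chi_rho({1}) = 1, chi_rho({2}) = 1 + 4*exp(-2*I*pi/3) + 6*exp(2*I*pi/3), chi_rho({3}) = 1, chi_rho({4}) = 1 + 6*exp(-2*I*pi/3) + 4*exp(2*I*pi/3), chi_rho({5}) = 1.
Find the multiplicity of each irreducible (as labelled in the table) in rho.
Multiplicities: chi_0: 1, chi_1: 3, chi_2: 2, chi_3: 0, chi_4: 3, chi_5: 2.

Explanation: Use <chi_rho, chi> = (1/|G|) sum_C |C| * chi_rho(C) * conj(chi(C)) with |G| = 6 for each irreducible chi in the table:
  <chi_rho, chi_0> = (1/6)[1*(11)*conj(1) + 1*(1)*conj(1) + 1*(1 + 4*exp(-2*I*pi/3) + 6*exp(2*I*pi/3))*conj(1) + 1*(1)*conj(1) + 1*(1 + 6*exp(-2*I*pi/3) + 4*exp(2*I*pi/3))*conj(1) + 1*(1)*conj(1)]
      = (1/6)[(11) + (1) + (1 + 4*exp(-2*I*pi/3) + 6*exp(2*I*pi/3)) + (1) + (1 + 6*exp(-2*I*pi/3) + 4*exp(2*I*pi/3)) + (1)] = 6/6 = 1
  <chi_rho, chi_1> = (1/6)[1*(11)*conj(1) + 1*(1)*conj(exp(I*pi/3)) + 1*(1 + 4*exp(-2*I*pi/3) + 6*exp(2*I*pi/3))*conj(exp(2*I*pi/3)) + 1*(1)*conj(-1) + 1*(1 + 6*exp(-2*I*pi/3) + 4*exp(2*I*pi/3))*conj(exp(-2*I*pi/3)) + 1*(1)*conj(exp(-I*pi/3))]
      = (1/6)[(11) + (2*exp(-2*I*pi/3) + exp(-I*pi/3) + 2*exp(I*pi/3)) + (6 + exp(-2*I*pi/3) + 4*exp(2*I*pi/3)) + (-1) + (6 + 4*exp(-2*I*pi/3) + exp(2*I*pi/3)) + (2*exp(-I*pi/3) + exp(I*pi/3) + 2*exp(2*I*pi/3))] = 18/6 = 3
  <chi_rho, chi_2> = (1/6)[1*(11)*conj(1) + 1*(1)*conj(exp(2*I*pi/3)) + 1*(1 + 4*exp(-2*I*pi/3) + 6*exp(2*I*pi/3))*conj(exp(-2*I*pi/3)) + 1*(1)*conj(1) + 1*(1 + 6*exp(-2*I*pi/3) + 4*exp(2*I*pi/3))*conj(exp(2*I*pi/3)) + 1*(1)*conj(exp(-2*I*pi/3))]
      = (1/6)[(11) + (3*exp(-I*pi/3) + exp(-2*I*pi/3) + 3*exp(2*I*pi/3)) + (4 + 6*exp(-2*I*pi/3) + exp(2*I*pi/3)) + (1) + (4 + exp(-2*I*pi/3) + 6*exp(2*I*pi/3)) + (3*exp(-2*I*pi/3) + exp(2*I*pi/3) + 3*exp(I*pi/3))] = 12/6 = 2
  <chi_rho, chi_3> = (1/6)[1*(11)*conj(1) + 1*(1)*conj(-1) + 1*(1 + 4*exp(-2*I*pi/3) + 6*exp(2*I*pi/3))*conj(1) + 1*(1)*conj(-1) + 1*(1 + 6*exp(-2*I*pi/3) + 4*exp(2*I*pi/3))*conj(1) + 1*(1)*conj(-1)]
      = (1/6)[(11) + (-1) + (1 + 4*exp(-2*I*pi/3) + 6*exp(2*I*pi/3)) + (-1) + (1 + 6*exp(-2*I*pi/3) + 4*exp(2*I*pi/3)) + (-1)] = 0/6 = 0
  <chi_rho, chi_4> = (1/6)[1*(11)*conj(1) + 1*(1)*conj(exp(-2*I*pi/3)) + 1*(1 + 4*exp(-2*I*pi/3) + 6*exp(2*I*pi/3))*conj(exp(2*I*pi/3)) + 1*(1)*conj(1) + 1*(1 + 6*exp(-2*I*pi/3) + 4*exp(2*I*pi/3))*conj(exp(-2*I*pi/3)) + 1*(1)*conj(exp(2*I*pi/3))]
      = (1/6)[(11) + (2*exp(-2*I*pi/3) + exp(2*I*pi/3) + 2*exp(I*pi/3)) + (6 + exp(-2*I*pi/3) + 4*exp(2*I*pi/3)) + (1) + (6 + 4*exp(-2*I*pi/3) + exp(2*I*pi/3)) + (2*exp(-I*pi/3) + exp(-2*I*pi/3) + 2*exp(2*I*pi/3))] = 18/6 = 3
  <chi_rho, chi_5> = (1/6)[1*(11)*conj(1) + 1*(1)*conj(exp(-I*pi/3)) + 1*(1 + 4*exp(-2*I*pi/3) + 6*exp(2*I*pi/3))*conj(exp(-2*I*pi/3)) + 1*(1)*conj(-1) + 1*(1 + 6*exp(-2*I*pi/3) + 4*exp(2*I*pi/3))*conj(exp(2*I*pi/3)) + 1*(1)*conj(exp(I*pi/3))]
      = (1/6)[(11) + (3*exp(-I*pi/3) + exp(I*pi/3) + 3*exp(2*I*pi/3)) + (4 + 6*exp(-2*I*pi/3) + exp(2*I*pi/3)) + (-1) + (4 + exp(-2*I*pi/3) + 6*exp(2*I*pi/3)) + (3*exp(-2*I*pi/3) + exp(-I*pi/3) + 3*exp(I*pi/3))] = 12/6 = 2
(Exp terms are combined using exp(i*s)*conj(exp(i*t)) = exp(i*(s-t)), and sums of them are collapsed using the identity that for every m > 1 the m distinct m-th roots of unity sum to 0, e.g. 1 + exp(2*I*pi/3) + exp(-2*I*pi/3) = 0.)
Dimension check: dim(rho) = sum (mult * dim) = 1*1 + 3*1 + 2*1 + 0*1 + 3*1 + 2*1 = 11 = chi_rho(e) = 11.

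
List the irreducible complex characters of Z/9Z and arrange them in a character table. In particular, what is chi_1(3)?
Character table of Z/9Z (irreps indexed chi_0,...,chi_8 with chi_k(m) = zeta_9^(k*m), zeta_9 = exp(2*pi*i/9)):
  irrep \ class  {0} (size 1)  {1} (size 1)    {2} (size 1)    {3} (size 1)    {4} (size 1)    {5} (size 1)    {6} (size 1)    {7} (size 1)    {8} (size 1)  
  chi_0          1             1               1               1               1               1               1               1               1             
  chi_1          1             exp(2*I*pi/9)   exp(4*I*pi/9)   exp(2*I*pi/3)   exp(8*I*pi/9)   exp(-8*I*pi/9)  exp(-2*I*pi/3)  exp(-4*I*pi/9)  exp(-2*I*pi/9)
  chi_2          1             exp(4*I*pi/9)   exp(8*I*pi/9)   exp(-2*I*pi/3)  exp(-2*I*pi/9)  exp(2*I*pi/9)   exp(2*I*pi/3)   exp(-8*I*pi/9)  exp(-4*I*pi/9)
  chi_3          1             exp(2*I*pi/3)   exp(-2*I*pi/3)  1               exp(2*I*pi/3)   exp(-2*I*pi/3)  1               exp(2*I*pi/3)   exp(-2*I*pi/3)
  chi_4          1             exp(8*I*pi/9)   exp(-2*I*pi/9)  exp(2*I*pi/3)   exp(-4*I*pi/9)  exp(4*I*pi/9)   exp(-2*I*pi/3)  exp(2*I*pi/9)   exp(-8*I*pi/9)
  chi_5          1             exp(-8*I*pi/9)  exp(2*I*pi/9)   exp(-2*I*pi/3)  exp(4*I*pi/9)   exp(-4*I*pi/9)  exp(2*I*pi/3)   exp(-2*I*pi/9)  exp(8*I*pi/9) 
  chi_6          1             exp(-2*I*pi/3)  exp(2*I*pi/3)   1               exp(-2*I*pi/3)  exp(2*I*pi/3)   1               exp(-2*I*pi/3)  exp(2*I*pi/3) 
  chi_7          1             exp(-4*I*pi/9)  exp(-8*I*pi/9)  exp(2*I*pi/3)   exp(2*I*pi/9)   exp(-2*I*pi/9)  exp(-2*I*pi/3)  exp(8*I*pi/9)   exp(4*I*pi/9) 
  chi_8          1             exp(-2*I*pi/9)  exp(-4*I*pi/9)  exp(-2*I*pi/3)  exp(-8*I*pi/9)  exp(8*I*pi/9)   exp(2*I*pi/3)   exp(4*I*pi/9)   exp(2*I*pi/9) 

Spot check: chi_1(3) = zeta_9^(1*3) = zeta_9^3 = exp(2*I*pi/3).

Derivation: Z/9Z is abelian, so all 9 irreducible complex representations are 1-dimensional. They are given by chi_k(m) = zeta_9^(k*m) for k = 0,...,8. Row orthogonality: sum_m chi_k(m) conj(chi_l(m)) = 9 * [k = l].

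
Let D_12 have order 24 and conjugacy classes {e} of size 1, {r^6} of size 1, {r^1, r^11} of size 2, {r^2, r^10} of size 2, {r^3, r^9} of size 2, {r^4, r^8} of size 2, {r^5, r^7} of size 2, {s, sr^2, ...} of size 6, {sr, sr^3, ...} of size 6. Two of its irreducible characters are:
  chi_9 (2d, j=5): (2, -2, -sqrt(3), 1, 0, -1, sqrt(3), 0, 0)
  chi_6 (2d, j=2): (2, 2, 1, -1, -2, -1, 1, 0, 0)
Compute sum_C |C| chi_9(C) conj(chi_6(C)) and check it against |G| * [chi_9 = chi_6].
Sum = 0; so <chi_9, chi_6> = 0 (distinct irreducibles are orthogonal).

Why: Compute term by term over conjugacy classes (|C| * chi_9(C) * conj(chi_6(C))):
  1*(2)*conj(2) + 1*(-2)*conj(2) + 2*(-sqrt(3))*conj(1) + 2*(1)*conj(-1) + 2*(0)*conj(-2) + 2*(-1)*conj(-1) + 2*(sqrt(3))*conj(1) + 6*(0)*conj(0) + 6*(0)*conj(0)
  = (4) + (-4) + (-2*sqrt(3)) + (-2) + (0) + (2) + (2*sqrt(3)) + (0) + (0)
  = 0.
Dividing by |G| = 24 gives 0/24 = 0, matching the row-orthogonality relation <chi_9, chi_6> = [chi_9 = chi_6].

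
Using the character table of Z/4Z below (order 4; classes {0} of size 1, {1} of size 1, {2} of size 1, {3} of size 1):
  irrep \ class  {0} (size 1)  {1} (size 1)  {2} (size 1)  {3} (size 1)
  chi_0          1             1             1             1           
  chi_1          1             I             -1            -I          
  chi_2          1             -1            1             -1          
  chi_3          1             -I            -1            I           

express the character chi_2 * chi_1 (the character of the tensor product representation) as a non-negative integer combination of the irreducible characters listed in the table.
chi_2 tensor chi_1 = chi_3 (all other irreducibles have multiplicity 0).

Details: The character of a tensor product is the pointwise product (chi_2 * chi_1)(C) = chi_2(C) * chi_1(C):
  {0}: (1)*(1), {1}: (-1)*(I), {2}: (1)*(-1), {3}: (-1)*(-I)
so (chi_2 * chi_1) takes values
  {0} -> 1, {1} -> -I, {2} -> -1, {3} -> I.
Now take the inner product of this character with each irreducible chi from the table, <chi_2*chi_1, chi> = (1/4) sum_C |C| (chi_2*chi_1)(C) conj(chi(C)):
  <chi_2*chi_1, chi_0> = (1/4)[1*(1)*conj(1) + 1*(-I)*conj(1) + 1*(-1)*conj(1) + 1*(I)*conj(1)]
      = (1/4)[(1) + (-I) + (-1) + (I)] = 0/4 = 0
  <chi_2*chi_1, chi_1> = (1/4)[1*(1)*conj(1) + 1*(-I)*conj(I) + 1*(-1)*conj(-1) + 1*(I)*conj(-I)]
      = (1/4)[(1) + (-1) + (1) + (-1)] = 0/4 = 0
  <chi_2*chi_1, chi_2> = (1/4)[1*(1)*conj(1) + 1*(-I)*conj(-1) + 1*(-1)*conj(1) + 1*(I)*conj(-1)]
      = (1/4)[(1) + (I) + (-1) + (-I)] = 0/4 = 0
  <chi_2*chi_1, chi_3> = (1/4)[1*(1)*conj(1) + 1*(-I)*conj(-I) + 1*(-1)*conj(-1) + 1*(I)*conj(I)]
      = (1/4)[(1) + (1) + (1) + (1)] = 4/4 = 1
(Exp terms are combined using exp(i*s)*conj(exp(i*t)) = exp(i*(s-t)), and sums of them are collapsed using the identity that for every m > 1 the m distinct m-th roots of unity sum to 0, e.g. 1 + exp(2*I*pi/3) + exp(-2*I*pi/3) = 0.)
Hence the multiplicities are chi_3: 1. Dimension check: dim(chi_2)*dim(chi_1) = 1*1 = 1 and sum (mult * dim) = 1*1 = 1.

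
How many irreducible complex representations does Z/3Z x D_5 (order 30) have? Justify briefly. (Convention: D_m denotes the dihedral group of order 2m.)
12

Explanation: The number of irreducible complex representations of a finite group equals its number of conjugacy classes. For a direct product, #classes(G x H) = #classes(G) * #classes(H). Z/3Z has 3 classes (abelian), D_5 has 4 classes, so 3 * 4 = 12, so Z/3Z x D_5 (order 30) has exactly 12 irreducible complex representations.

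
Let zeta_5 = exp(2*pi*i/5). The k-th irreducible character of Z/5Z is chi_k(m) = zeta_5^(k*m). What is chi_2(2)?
chi_2(2) = zeta_5^4 = exp(-2*I*pi/5)

Proof sketch: chi_2(2) = zeta_5^(2*2) = zeta_5^4. Since zeta_5^5 = 1, this equals zeta_5^4 = exp(2*pi*i*4/5) = exp(-2*I*pi/5).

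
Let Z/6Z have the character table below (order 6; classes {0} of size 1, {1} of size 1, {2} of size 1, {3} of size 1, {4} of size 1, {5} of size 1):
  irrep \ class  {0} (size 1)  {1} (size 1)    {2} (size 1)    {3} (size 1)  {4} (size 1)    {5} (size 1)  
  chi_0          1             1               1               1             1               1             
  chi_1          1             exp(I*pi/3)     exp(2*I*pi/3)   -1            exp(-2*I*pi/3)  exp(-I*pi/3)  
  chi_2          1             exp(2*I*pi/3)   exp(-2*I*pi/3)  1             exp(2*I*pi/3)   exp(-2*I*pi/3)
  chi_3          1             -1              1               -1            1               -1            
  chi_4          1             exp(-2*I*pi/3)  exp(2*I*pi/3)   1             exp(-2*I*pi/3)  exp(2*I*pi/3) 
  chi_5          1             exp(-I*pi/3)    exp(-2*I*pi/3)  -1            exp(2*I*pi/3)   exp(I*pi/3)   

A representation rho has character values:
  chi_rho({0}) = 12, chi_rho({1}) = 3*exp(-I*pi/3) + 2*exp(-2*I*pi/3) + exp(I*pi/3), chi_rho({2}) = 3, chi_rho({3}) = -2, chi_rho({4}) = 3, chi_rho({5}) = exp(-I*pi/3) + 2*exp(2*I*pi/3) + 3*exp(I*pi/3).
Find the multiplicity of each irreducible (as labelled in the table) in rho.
Multiplicities: chi_0: 3, chi_1: 1, chi_2: 0, chi_3: 3, chi_4: 2, chi_5: 3.

Derivation: Use <chi_rho, chi> = (1/|G|) sum_C |C| * chi_rho(C) * conj(chi(C)) with |G| = 6 for each irreducible chi in the table:
  <chi_rho, chi_0> = (1/6)[1*(12)*conj(1) + 1*(3*exp(-I*pi/3) + 2*exp(-2*I*pi/3) + exp(I*pi/3))*conj(1) + 1*(3)*conj(1) + 1*(-2)*conj(1) + 1*(3)*conj(1) + 1*(exp(-I*pi/3) + 2*exp(2*I*pi/3) + 3*exp(I*pi/3))*conj(1)]
      = (1/6)[(12) + (3*exp(-I*pi/3) + 2*exp(-2*I*pi/3) + exp(I*pi/3)) + (3) + (-2) + (3) + (exp(-I*pi/3) + 2*exp(2*I*pi/3) + 3*exp(I*pi/3))] = 18/6 = 3
  <chi_rho, chi_1> = (1/6)[1*(12)*conj(1) + 1*(3*exp(-I*pi/3) + 2*exp(-2*I*pi/3) + exp(I*pi/3))*conj(exp(I*pi/3)) + 1*(3)*conj(exp(2*I*pi/3)) + 1*(-2)*conj(-1) + 1*(3)*conj(exp(-2*I*pi/3)) + 1*(exp(-I*pi/3) + 2*exp(2*I*pi/3) + 3*exp(I*pi/3))*conj(exp(-I*pi/3))]
      = (1/6)[(12) + (-1 + 3*exp(-2*I*pi/3)) + (3 + 6*exp(-2*I*pi/3) + 3*exp(2*I*pi/3)) + (2) + (3 + 3*exp(-2*I*pi/3) + 6*exp(2*I*pi/3)) + (-1 + 3*exp(2*I*pi/3))] = 6/6 = 1
  <chi_rho, chi_2> = (1/6)[1*(12)*conj(1) + 1*(3*exp(-I*pi/3) + 2*exp(-2*I*pi/3) + exp(I*pi/3))*conj(exp(2*I*pi/3)) + 1*(3)*conj(exp(-2*I*pi/3)) + 1*(-2)*conj(1) + 1*(3)*conj(exp(2*I*pi/3)) + 1*(exp(-I*pi/3) + 2*exp(2*I*pi/3) + 3*exp(I*pi/3))*conj(exp(-2*I*pi/3))]
      = (1/6)[(12) + (-3 + exp(-I*pi/3) + 2*exp(2*I*pi/3)) + (3 + 3*exp(-2*I*pi/3) + 6*exp(2*I*pi/3)) + (-2) + (3 + 6*exp(-2*I*pi/3) + 3*exp(2*I*pi/3)) + (-3 + 2*exp(-2*I*pi/3) + exp(I*pi/3))] = 0/6 = 0
  <chi_rho, chi_3> = (1/6)[1*(12)*conj(1) + 1*(3*exp(-I*pi/3) + 2*exp(-2*I*pi/3) + exp(I*pi/3))*conj(-1) + 1*(3)*conj(1) + 1*(-2)*conj(-1) + 1*(3)*conj(1) + 1*(exp(-I*pi/3) + 2*exp(2*I*pi/3) + 3*exp(I*pi/3))*conj(-1)]
      = (1/6)[(12) + (-exp(I*pi/3) - 2*exp(-2*I*pi/3) - 3*exp(-I*pi/3)) + (3) + (2) + (3) + (-3*exp(I*pi/3) - 2*exp(2*I*pi/3) - exp(-I*pi/3))] = 18/6 = 3
  <chi_rho, chi_4> = (1/6)[1*(12)*conj(1) + 1*(3*exp(-I*pi/3) + 2*exp(-2*I*pi/3) + exp(I*pi/3))*conj(exp(-2*I*pi/3)) + 1*(3)*conj(exp(2*I*pi/3)) + 1*(-2)*conj(1) + 1*(3)*conj(exp(-2*I*pi/3)) + 1*(exp(-I*pi/3) + 2*exp(2*I*pi/3) + 3*exp(I*pi/3))*conj(exp(2*I*pi/3))]
      = (1/6)[(12) + (1 + 3*exp(I*pi/3)) + (3 + 6*exp(-2*I*pi/3) + 3*exp(2*I*pi/3)) + (-2) + (3 + 3*exp(-2*I*pi/3) + 6*exp(2*I*pi/3)) + (1 + 3*exp(-I*pi/3))] = 12/6 = 2
  <chi_rho, chi_5> = (1/6)[1*(12)*conj(1) + 1*(3*exp(-I*pi/3) + 2*exp(-2*I*pi/3) + exp(I*pi/3))*conj(exp(-I*pi/3)) + 1*(3)*conj(exp(-2*I*pi/3)) + 1*(-2)*conj(-1) + 1*(3)*conj(exp(2*I*pi/3)) + 1*(exp(-I*pi/3) + 2*exp(2*I*pi/3) + 3*exp(I*pi/3))*conj(exp(I*pi/3))]
      = (1/6)[(12) + (3 + 2*exp(-I*pi/3) + exp(2*I*pi/3)) + (3 + 3*exp(-2*I*pi/3) + 6*exp(2*I*pi/3)) + (2) + (3 + 6*exp(-2*I*pi/3) + 3*exp(2*I*pi/3)) + (3 + exp(-2*I*pi/3) + 2*exp(I*pi/3))] = 18/6 = 3
(Exp terms are combined using exp(i*s)*conj(exp(i*t)) = exp(i*(s-t)), and sums of them are collapsed using the identity that for every m > 1 the m distinct m-th roots of unity sum to 0, e.g. 1 + exp(2*I*pi/3) + exp(-2*I*pi/3) = 0.)
Dimension check: dim(rho) = sum (mult * dim) = 3*1 + 1*1 + 0*1 + 3*1 + 2*1 + 3*1 = 12 = chi_rho(e) = 12.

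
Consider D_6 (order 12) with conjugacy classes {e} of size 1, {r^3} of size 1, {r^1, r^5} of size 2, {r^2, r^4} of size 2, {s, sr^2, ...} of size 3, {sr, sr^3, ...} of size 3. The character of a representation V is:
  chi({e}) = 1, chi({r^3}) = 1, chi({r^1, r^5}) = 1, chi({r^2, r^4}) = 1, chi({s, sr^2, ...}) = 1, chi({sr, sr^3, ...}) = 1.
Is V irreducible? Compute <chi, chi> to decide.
Irreducible: <chi, chi> = 1.

Argument: <chi, chi> = (1/|G|) sum_C |C| * |chi(C)|^2 = (1/12)[1*|1|^2 + 1*|1|^2 + 2*|1|^2 + 2*|1|^2 + 3*|1|^2 + 3*|1|^2]
  = (1/12)[(1) + (1) + (2) + (2) + (3) + (3)] = 12/12 = 1.
A character is irreducible iff <chi, chi> = 1, so this representation is irreducible.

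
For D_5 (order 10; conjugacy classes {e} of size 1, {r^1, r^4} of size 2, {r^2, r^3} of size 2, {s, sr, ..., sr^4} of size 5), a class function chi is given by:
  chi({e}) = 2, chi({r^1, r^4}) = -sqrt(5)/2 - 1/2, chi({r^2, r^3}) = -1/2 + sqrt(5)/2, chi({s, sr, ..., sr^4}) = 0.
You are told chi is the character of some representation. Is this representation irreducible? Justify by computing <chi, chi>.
Irreducible: <chi, chi> = 1.

Argument: <chi, chi> = (1/|G|) sum_C |C| * |chi(C)|^2 = (1/10)[1*|2|^2 + 2*|-sqrt(5)/2 - 1/2|^2 + 2*|-1/2 + sqrt(5)/2|^2 + 5*|0|^2]
  = (1/10)[(4) + (sqrt(5) + 3) + (3 - sqrt(5)) + (0)] = 10/10 = 1.
A character is irreducible iff <chi, chi> = 1, so this representation is irreducible.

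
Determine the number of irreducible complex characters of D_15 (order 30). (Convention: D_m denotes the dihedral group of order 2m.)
9

Details: The number of irreducible complex representations of a finite group equals its number of conjugacy classes. D_15 has 9 conjugacy classes ((n+3)/2 for n odd), so D_15 (order 30) has exactly 9 irreducible complex representations.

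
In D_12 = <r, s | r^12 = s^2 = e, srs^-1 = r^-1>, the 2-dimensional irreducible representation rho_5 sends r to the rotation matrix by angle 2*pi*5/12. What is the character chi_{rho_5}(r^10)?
chi_{rho_5}(r^10) = 2*cos(2*pi*5*10/12) = 1

Derivation: rho_5(r^10) is rotation by angle 2*pi*5*10/12, whose trace is 2*cos(2*pi*5*10/12) = 1.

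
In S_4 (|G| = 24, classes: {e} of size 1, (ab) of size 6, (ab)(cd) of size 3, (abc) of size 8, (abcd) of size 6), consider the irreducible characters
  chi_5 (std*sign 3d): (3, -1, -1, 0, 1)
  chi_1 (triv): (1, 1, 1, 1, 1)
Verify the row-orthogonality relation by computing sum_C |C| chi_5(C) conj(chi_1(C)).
Sum = 0; so <chi_5, chi_1> = 0 (distinct irreducibles are orthogonal).

Justification: Compute term by term over conjugacy classes (|C| * chi_5(C) * conj(chi_1(C))):
  1*(3)*conj(1) + 6*(-1)*conj(1) + 3*(-1)*conj(1) + 8*(0)*conj(1) + 6*(1)*conj(1)
  = (3) + (-6) + (-3) + (0) + (6)
  = 0.
Dividing by |G| = 24 gives 0/24 = 0, matching the row-orthogonality relation <chi_5, chi_1> = [chi_5 = chi_1].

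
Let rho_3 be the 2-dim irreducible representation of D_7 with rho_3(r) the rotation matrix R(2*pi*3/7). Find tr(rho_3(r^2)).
chi_{rho_3}(r^2) = 2*cos(2*pi*3*2/7) = 2*cos(2*pi/7)

Justification: rho_3(r^2) is rotation by angle 2*pi*3*2/7, whose trace is 2*cos(2*pi*3*2/7) = 2*cos(2*pi/7).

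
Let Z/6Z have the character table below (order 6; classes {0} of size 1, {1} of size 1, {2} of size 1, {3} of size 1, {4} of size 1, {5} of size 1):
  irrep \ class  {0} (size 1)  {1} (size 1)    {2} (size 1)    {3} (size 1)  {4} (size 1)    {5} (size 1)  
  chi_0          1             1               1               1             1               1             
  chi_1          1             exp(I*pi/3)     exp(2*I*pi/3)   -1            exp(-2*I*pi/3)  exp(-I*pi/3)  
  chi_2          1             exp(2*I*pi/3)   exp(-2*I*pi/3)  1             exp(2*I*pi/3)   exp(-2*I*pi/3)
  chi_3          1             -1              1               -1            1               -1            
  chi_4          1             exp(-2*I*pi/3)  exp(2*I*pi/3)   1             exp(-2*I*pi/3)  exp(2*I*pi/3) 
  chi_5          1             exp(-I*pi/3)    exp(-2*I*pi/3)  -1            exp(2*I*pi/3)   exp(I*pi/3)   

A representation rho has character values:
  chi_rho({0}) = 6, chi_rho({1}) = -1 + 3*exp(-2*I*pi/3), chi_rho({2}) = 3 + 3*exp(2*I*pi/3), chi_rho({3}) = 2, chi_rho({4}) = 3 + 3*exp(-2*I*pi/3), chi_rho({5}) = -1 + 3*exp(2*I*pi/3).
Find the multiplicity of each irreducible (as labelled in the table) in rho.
Multiplicities: chi_0: 1, chi_1: 0, chi_2: 0, chi_3: 2, chi_4: 3, chi_5: 0.

Derivation: Use <chi_rho, chi> = (1/|G|) sum_C |C| * chi_rho(C) * conj(chi(C)) with |G| = 6 for each irreducible chi in the table:
  <chi_rho, chi_0> = (1/6)[1*(6)*conj(1) + 1*(-1 + 3*exp(-2*I*pi/3))*conj(1) + 1*(3 + 3*exp(2*I*pi/3))*conj(1) + 1*(2)*conj(1) + 1*(3 + 3*exp(-2*I*pi/3))*conj(1) + 1*(-1 + 3*exp(2*I*pi/3))*conj(1)]
      = (1/6)[(6) + (-1 + 3*exp(-2*I*pi/3)) + (3 + 3*exp(2*I*pi/3)) + (2) + (3 + 3*exp(-2*I*pi/3)) + (-1 + 3*exp(2*I*pi/3))] = 6/6 = 1
  <chi_rho, chi_1> = (1/6)[1*(6)*conj(1) + 1*(-1 + 3*exp(-2*I*pi/3))*conj(exp(I*pi/3)) + 1*(3 + 3*exp(2*I*pi/3))*conj(exp(2*I*pi/3)) + 1*(2)*conj(-1) + 1*(3 + 3*exp(-2*I*pi/3))*conj(exp(-2*I*pi/3)) + 1*(-1 + 3*exp(2*I*pi/3))*conj(exp(-I*pi/3))]
      = (1/6)[(6) + (-3 - exp(-I*pi/3)) + (3 + 3*exp(-2*I*pi/3)) + (-2) + (3 + 3*exp(2*I*pi/3)) + (-3 - exp(I*pi/3))] = 0/6 = 0
  <chi_rho, chi_2> = (1/6)[1*(6)*conj(1) + 1*(-1 + 3*exp(-2*I*pi/3))*conj(exp(2*I*pi/3)) + 1*(3 + 3*exp(2*I*pi/3))*conj(exp(-2*I*pi/3)) + 1*(2)*conj(1) + 1*(3 + 3*exp(-2*I*pi/3))*conj(exp(2*I*pi/3)) + 1*(-1 + 3*exp(2*I*pi/3))*conj(exp(-2*I*pi/3))]
      = (1/6)[(6) + (-exp(-2*I*pi/3) + 3*exp(2*I*pi/3)) + (-3) + (2) + (-3) + (3*exp(-2*I*pi/3) - exp(2*I*pi/3))] = 0/6 = 0
  <chi_rho, chi_3> = (1/6)[1*(6)*conj(1) + 1*(-1 + 3*exp(-2*I*pi/3))*conj(-1) + 1*(3 + 3*exp(2*I*pi/3))*conj(1) + 1*(2)*conj(-1) + 1*(3 + 3*exp(-2*I*pi/3))*conj(1) + 1*(-1 + 3*exp(2*I*pi/3))*conj(-1)]
      = (1/6)[(6) + (1 - 3*exp(-2*I*pi/3)) + (3 + 3*exp(2*I*pi/3)) + (-2) + (3 + 3*exp(-2*I*pi/3)) + (1 - 3*exp(2*I*pi/3))] = 12/6 = 2
  <chi_rho, chi_4> = (1/6)[1*(6)*conj(1) + 1*(-1 + 3*exp(-2*I*pi/3))*conj(exp(-2*I*pi/3)) + 1*(3 + 3*exp(2*I*pi/3))*conj(exp(2*I*pi/3)) + 1*(2)*conj(1) + 1*(3 + 3*exp(-2*I*pi/3))*conj(exp(-2*I*pi/3)) + 1*(-1 + 3*exp(2*I*pi/3))*conj(exp(2*I*pi/3))]
      = (1/6)[(6) + (3 - exp(2*I*pi/3)) + (3 + 3*exp(-2*I*pi/3)) + (2) + (3 + 3*exp(2*I*pi/3)) + (3 - exp(-2*I*pi/3))] = 18/6 = 3
  <chi_rho, chi_5> = (1/6)[1*(6)*conj(1) + 1*(-1 + 3*exp(-2*I*pi/3))*conj(exp(-I*pi/3)) + 1*(3 + 3*exp(2*I*pi/3))*conj(exp(-2*I*pi/3)) + 1*(2)*conj(-1) + 1*(3 + 3*exp(-2*I*pi/3))*conj(exp(2*I*pi/3)) + 1*(-1 + 3*exp(2*I*pi/3))*conj(exp(I*pi/3))]
      = (1/6)[(6) + (3*exp(-I*pi/3) - exp(I*pi/3)) + (-3) + (-2) + (-3) + (-exp(-I*pi/3) + 3*exp(I*pi/3))] = 0/6 = 0
(Exp terms are combined using exp(i*s)*conj(exp(i*t)) = exp(i*(s-t)), and sums of them are collapsed using the identity that for every m > 1 the m distinct m-th roots of unity sum to 0, e.g. 1 + exp(2*I*pi/3) + exp(-2*I*pi/3) = 0.)
Dimension check: dim(rho) = sum (mult * dim) = 1*1 + 0*1 + 0*1 + 2*1 + 3*1 + 0*1 = 6 = chi_rho(e) = 6.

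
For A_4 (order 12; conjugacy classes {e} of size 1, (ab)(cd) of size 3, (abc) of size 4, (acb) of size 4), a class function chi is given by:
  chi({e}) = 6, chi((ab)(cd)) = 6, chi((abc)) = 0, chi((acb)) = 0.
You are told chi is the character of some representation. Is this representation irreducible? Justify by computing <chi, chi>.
Not irreducible (reducible): <chi, chi> = 12 > 1.

Working: <chi, chi> = (1/|G|) sum_C |C| * |chi(C)|^2 = (1/12)[1*|6|^2 + 3*|6|^2 + 4*|0|^2 + 4*|0|^2]
  = (1/12)[(36) + (108) + (0) + (0)] = 144/12 = 12.
(Exp terms are combined using exp(i*s)*conj(exp(i*t)) = exp(i*(s-t)), and sums of them are collapsed using the identity that for every m > 1 the m distinct m-th roots of unity sum to 0, e.g. 1 + exp(2*I*pi/3) + exp(-2*I*pi/3) = 0.)
A character is irreducible iff <chi, chi> = 1, so this representation is reducible.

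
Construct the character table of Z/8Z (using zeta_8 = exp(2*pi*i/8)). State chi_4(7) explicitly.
Character table of Z/8Z (irreps indexed chi_0,...,chi_7 with chi_k(m) = zeta_8^(k*m), zeta_8 = exp(2*pi*i/8)):
  irrep \ class  {0} (size 1)  {1} (size 1)    {2} (size 1)  {3} (size 1)    {4} (size 1)  {5} (size 1)    {6} (size 1)  {7} (size 1)  
  chi_0          1             1               1             1               1             1               1             1             
  chi_1          1             exp(I*pi/4)     I             exp(3*I*pi/4)   -1            exp(-3*I*pi/4)  -I            exp(-I*pi/4)  
  chi_2          1             I               -1            -I              1             I               -1            -I            
  chi_3          1             exp(3*I*pi/4)   -I            exp(I*pi/4)     -1            exp(-I*pi/4)    I             exp(-3*I*pi/4)
  chi_4          1             -1              1             -1              1             -1              1             -1            
  chi_5          1             exp(-3*I*pi/4)  I             exp(-I*pi/4)    -1            exp(I*pi/4)     -I            exp(3*I*pi/4) 
  chi_6          1             -I              -1            I               1             -I              -1            I             
  chi_7          1             exp(-I*pi/4)    -I            exp(-3*I*pi/4)  -1            exp(3*I*pi/4)   I             exp(I*pi/4)   

Spot check: chi_4(7) = zeta_8^(4*7) = zeta_8^28 = -1.

Justification: Z/8Z is abelian, so all 8 irreducible complex representations are 1-dimensional. They are given by chi_k(m) = zeta_8^(k*m) for k = 0,...,7. Row orthogonality: sum_m chi_k(m) conj(chi_l(m)) = 8 * [k = l].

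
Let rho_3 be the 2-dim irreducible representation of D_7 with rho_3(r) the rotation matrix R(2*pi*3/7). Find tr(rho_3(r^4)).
chi_{rho_3}(r^4) = 2*cos(2*pi*3*4/7) = -2*cos(3*pi/7)

Working: rho_3(r^4) is rotation by angle 2*pi*3*4/7, whose trace is 2*cos(2*pi*3*4/7) = -2*cos(3*pi/7).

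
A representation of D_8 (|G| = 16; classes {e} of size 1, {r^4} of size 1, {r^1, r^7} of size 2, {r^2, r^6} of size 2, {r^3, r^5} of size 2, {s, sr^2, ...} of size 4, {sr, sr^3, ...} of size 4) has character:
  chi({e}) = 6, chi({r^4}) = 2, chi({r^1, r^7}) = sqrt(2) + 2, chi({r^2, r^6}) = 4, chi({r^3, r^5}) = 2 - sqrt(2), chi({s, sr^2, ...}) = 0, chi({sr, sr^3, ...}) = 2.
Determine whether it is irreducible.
Not irreducible (reducible): <chi, chi> = 7 > 1.

Why: <chi, chi> = (1/|G|) sum_C |C| * |chi(C)|^2 = (1/16)[1*|6|^2 + 1*|2|^2 + 2*|sqrt(2) + 2|^2 + 2*|4|^2 + 2*|2 - sqrt(2)|^2 + 4*|0|^2 + 4*|2|^2]
  = (1/16)[(36) + (4) + (8*sqrt(2) + 12) + (32) + (12 - 8*sqrt(2)) + (0) + (16)] = 112/16 = 7.
A character is irreducible iff <chi, chi> = 1, so this representation is reducible.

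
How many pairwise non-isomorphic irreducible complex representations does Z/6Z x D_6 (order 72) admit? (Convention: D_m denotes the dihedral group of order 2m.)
36

Proof sketch: The number of irreducible complex representations of a finite group equals its number of conjugacy classes. For a direct product, #classes(G x H) = #classes(G) * #classes(H). Z/6Z has 6 classes (abelian), D_6 has 6 classes, so 6 * 6 = 36, so Z/6Z x D_6 (order 72) has exactly 36 irreducible complex representations.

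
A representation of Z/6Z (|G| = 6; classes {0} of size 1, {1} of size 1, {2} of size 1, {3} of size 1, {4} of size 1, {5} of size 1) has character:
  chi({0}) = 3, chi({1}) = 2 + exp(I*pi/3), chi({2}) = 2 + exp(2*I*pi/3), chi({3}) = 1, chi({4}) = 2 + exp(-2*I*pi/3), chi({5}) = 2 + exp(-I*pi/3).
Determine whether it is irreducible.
Not irreducible (reducible): <chi, chi> = 5 > 1.

Proof sketch: <chi, chi> = (1/|G|) sum_C |C| * |chi(C)|^2 = (1/6)[1*|3|^2 + 1*|2 + exp(I*pi/3)|^2 + 1*|2 + exp(2*I*pi/3)|^2 + 1*|1|^2 + 1*|2 + exp(-2*I*pi/3)|^2 + 1*|2 + exp(-I*pi/3)|^2]
  = (1/6)[(9) + (7) + (3) + (1) + (3) + (7)] = 30/6 = 5.
(Exp terms are combined using exp(i*s)*conj(exp(i*t)) = exp(i*(s-t)), and sums of them are collapsed using the identity that for every m > 1 the m distinct m-th roots of unity sum to 0, e.g. 1 + exp(2*I*pi/3) + exp(-2*I*pi/3) = 0.)
A character is irreducible iff <chi, chi> = 1, so this representation is reducible.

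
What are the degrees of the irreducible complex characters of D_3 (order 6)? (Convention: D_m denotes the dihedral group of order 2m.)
Dimensions: 1, 1, 2

Derivation: There are 3 irreducibles (= number of conjugacy classes). Their dimensions d_i satisfy sum d_i^2 = |G| = 6: 1 + 1 + 4 = 6.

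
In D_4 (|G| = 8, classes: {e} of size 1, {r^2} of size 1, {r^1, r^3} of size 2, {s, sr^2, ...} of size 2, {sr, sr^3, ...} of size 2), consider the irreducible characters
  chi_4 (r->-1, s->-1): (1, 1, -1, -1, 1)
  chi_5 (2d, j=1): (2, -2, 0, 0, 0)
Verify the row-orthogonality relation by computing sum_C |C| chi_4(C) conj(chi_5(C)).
Sum = 0; so <chi_4, chi_5> = 0 (distinct irreducibles are orthogonal).

Why: Compute term by term over conjugacy classes (|C| * chi_4(C) * conj(chi_5(C))):
  1*(1)*conj(2) + 1*(1)*conj(-2) + 2*(-1)*conj(0) + 2*(-1)*conj(0) + 2*(1)*conj(0)
  = (2) + (-2) + (0) + (0) + (0)
  = 0.
Dividing by |G| = 8 gives 0/8 = 0, matching the row-orthogonality relation <chi_4, chi_5> = [chi_4 = chi_5].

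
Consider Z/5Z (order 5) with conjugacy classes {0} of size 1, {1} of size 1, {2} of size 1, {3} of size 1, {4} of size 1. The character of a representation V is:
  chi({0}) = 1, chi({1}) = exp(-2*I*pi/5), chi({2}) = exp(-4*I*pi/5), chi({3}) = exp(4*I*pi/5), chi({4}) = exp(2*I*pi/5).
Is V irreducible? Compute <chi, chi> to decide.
Irreducible: <chi, chi> = 1.

Reasoning: <chi, chi> = (1/|G|) sum_C |C| * |chi(C)|^2 = (1/5)[1*|1|^2 + 1*|exp(-2*I*pi/5)|^2 + 1*|exp(-4*I*pi/5)|^2 + 1*|exp(4*I*pi/5)|^2 + 1*|exp(2*I*pi/5)|^2]
  = (1/5)[(1) + (1) + (1) + (1) + (1)] = 5/5 = 1.
(Exp terms are combined using exp(i*s)*conj(exp(i*t)) = exp(i*(s-t)), and sums of them are collapsed using the identity that for every m > 1 the m distinct m-th roots of unity sum to 0, e.g. 1 + exp(2*I*pi/3) + exp(-2*I*pi/3) = 0.)
A character is irreducible iff <chi, chi> = 1, so this representation is irreducible.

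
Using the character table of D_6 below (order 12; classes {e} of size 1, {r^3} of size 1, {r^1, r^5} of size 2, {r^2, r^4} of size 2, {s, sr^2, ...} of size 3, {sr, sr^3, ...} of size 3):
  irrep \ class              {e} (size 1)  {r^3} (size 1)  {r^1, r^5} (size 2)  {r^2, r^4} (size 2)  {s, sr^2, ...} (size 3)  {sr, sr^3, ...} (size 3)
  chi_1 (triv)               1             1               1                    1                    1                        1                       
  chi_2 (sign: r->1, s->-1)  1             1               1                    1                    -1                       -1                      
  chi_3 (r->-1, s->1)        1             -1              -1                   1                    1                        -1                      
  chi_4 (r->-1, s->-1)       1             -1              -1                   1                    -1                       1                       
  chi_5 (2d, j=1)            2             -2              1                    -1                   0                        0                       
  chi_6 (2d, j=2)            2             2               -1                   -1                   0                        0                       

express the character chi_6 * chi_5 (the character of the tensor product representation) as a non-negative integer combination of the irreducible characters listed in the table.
chi_6 tensor chi_5 = chi_3 + chi_4 + chi_5 (all other irreducibles have multiplicity 0).

Details: The character of a tensor product is the pointwise product (chi_6 * chi_5)(C) = chi_6(C) * chi_5(C):
  {e}: (2)*(2), {r^3}: (2)*(-2), {r^1, r^5}: (-1)*(1), {r^2, r^4}: (-1)*(-1), {s, sr^2, ...}: (0)*(0), {sr, sr^3, ...}: (0)*(0)
so (chi_6 * chi_5) takes values
  {e} -> 4, {r^3} -> -4, {r^1, r^5} -> -1, {r^2, r^4} -> 1, {s, sr^2, ...} -> 0, {sr, sr^3, ...} -> 0.
Now take the inner product of this character with each irreducible chi from the table, <chi_6*chi_5, chi> = (1/12) sum_C |C| (chi_6*chi_5)(C) conj(chi(C)):
  <chi_6*chi_5, chi_1> = (1/12)[1*(4)*conj(1) + 1*(-4)*conj(1) + 2*(-1)*conj(1) + 2*(1)*conj(1) + 3*(0)*conj(1) + 3*(0)*conj(1)]
      = (1/12)[(4) + (-4) + (-2) + (2) + (0) + (0)] = 0/12 = 0
  <chi_6*chi_5, chi_2> = (1/12)[1*(4)*conj(1) + 1*(-4)*conj(1) + 2*(-1)*conj(1) + 2*(1)*conj(1) + 3*(0)*conj(-1) + 3*(0)*conj(-1)]
      = (1/12)[(4) + (-4) + (-2) + (2) + (0) + (0)] = 0/12 = 0
  <chi_6*chi_5, chi_3> = (1/12)[1*(4)*conj(1) + 1*(-4)*conj(-1) + 2*(-1)*conj(-1) + 2*(1)*conj(1) + 3*(0)*conj(1) + 3*(0)*conj(-1)]
      = (1/12)[(4) + (4) + (2) + (2) + (0) + (0)] = 12/12 = 1
  <chi_6*chi_5, chi_4> = (1/12)[1*(4)*conj(1) + 1*(-4)*conj(-1) + 2*(-1)*conj(-1) + 2*(1)*conj(1) + 3*(0)*conj(-1) + 3*(0)*conj(1)]
      = (1/12)[(4) + (4) + (2) + (2) + (0) + (0)] = 12/12 = 1
  <chi_6*chi_5, chi_5> = (1/12)[1*(4)*conj(2) + 1*(-4)*conj(-2) + 2*(-1)*conj(1) + 2*(1)*conj(-1) + 3*(0)*conj(0) + 3*(0)*conj(0)]
      = (1/12)[(8) + (8) + (-2) + (-2) + (0) + (0)] = 12/12 = 1
  <chi_6*chi_5, chi_6> = (1/12)[1*(4)*conj(2) + 1*(-4)*conj(2) + 2*(-1)*conj(-1) + 2*(1)*conj(-1) + 3*(0)*conj(0) + 3*(0)*conj(0)]
      = (1/12)[(8) + (-8) + (2) + (-2) + (0) + (0)] = 0/12 = 0
Hence the multiplicities are chi_3: 1, chi_4: 1, chi_5: 1. Dimension check: dim(chi_6)*dim(chi_5) = 2*2 = 4 and sum (mult * dim) = 1*1 + 1*1 + 1*2 = 4.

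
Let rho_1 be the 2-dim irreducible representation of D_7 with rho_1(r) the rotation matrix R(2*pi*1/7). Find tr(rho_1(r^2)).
chi_{rho_1}(r^2) = 2*cos(2*pi*1*2/7) = -2*cos(3*pi/7)

Working: rho_1(r^2) is rotation by angle 2*pi*1*2/7, whose trace is 2*cos(2*pi*1*2/7) = -2*cos(3*pi/7).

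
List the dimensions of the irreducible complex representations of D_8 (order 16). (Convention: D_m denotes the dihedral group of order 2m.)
Dimensions: 1, 1, 1, 1, 2, 2, 2

Justification: There are 7 irreducibles (= number of conjugacy classes). Their dimensions d_i satisfy sum d_i^2 = |G| = 16: 1 + 1 + 1 + 1 + 4 + 4 + 4 = 16.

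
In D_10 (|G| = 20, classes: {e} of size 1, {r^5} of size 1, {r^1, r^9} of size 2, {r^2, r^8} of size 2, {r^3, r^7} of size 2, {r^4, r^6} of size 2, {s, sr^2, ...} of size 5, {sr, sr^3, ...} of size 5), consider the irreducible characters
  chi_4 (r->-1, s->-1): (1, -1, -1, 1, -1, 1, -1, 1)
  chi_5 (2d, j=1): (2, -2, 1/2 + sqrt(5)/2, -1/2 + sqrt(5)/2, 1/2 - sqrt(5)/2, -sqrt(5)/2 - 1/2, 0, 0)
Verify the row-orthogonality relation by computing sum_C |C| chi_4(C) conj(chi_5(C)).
Sum = 0; so <chi_4, chi_5> = 0 (distinct irreducibles are orthogonal).

Proof sketch: Compute term by term over conjugacy classes (|C| * chi_4(C) * conj(chi_5(C))):
  1*(1)*conj(2) + 1*(-1)*conj(-2) + 2*(-1)*conj(1/2 + sqrt(5)/2) + 2*(1)*conj(-1/2 + sqrt(5)/2) + 2*(-1)*conj(1/2 - sqrt(5)/2) + 2*(1)*conj(-sqrt(5)/2 - 1/2) + 5*(-1)*conj(0) + 5*(1)*conj(0)
  = (2) + (2) + (-sqrt(5) - 1) + (-1 + sqrt(5)) + (-1 + sqrt(5)) + (-sqrt(5) - 1) + (0) + (0)
  = 0.
Dividing by |G| = 20 gives 0/20 = 0, matching the row-orthogonality relation <chi_4, chi_5> = [chi_4 = chi_5].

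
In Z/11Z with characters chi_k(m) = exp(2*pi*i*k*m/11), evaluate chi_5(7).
chi_5(7) = zeta_11^35 = exp(4*I*pi/11)

Explanation: chi_5(7) = zeta_11^(5*7) = zeta_11^35. Since zeta_11^11 = 1, this equals zeta_11^2 = exp(2*pi*i*2/11) = exp(4*I*pi/11).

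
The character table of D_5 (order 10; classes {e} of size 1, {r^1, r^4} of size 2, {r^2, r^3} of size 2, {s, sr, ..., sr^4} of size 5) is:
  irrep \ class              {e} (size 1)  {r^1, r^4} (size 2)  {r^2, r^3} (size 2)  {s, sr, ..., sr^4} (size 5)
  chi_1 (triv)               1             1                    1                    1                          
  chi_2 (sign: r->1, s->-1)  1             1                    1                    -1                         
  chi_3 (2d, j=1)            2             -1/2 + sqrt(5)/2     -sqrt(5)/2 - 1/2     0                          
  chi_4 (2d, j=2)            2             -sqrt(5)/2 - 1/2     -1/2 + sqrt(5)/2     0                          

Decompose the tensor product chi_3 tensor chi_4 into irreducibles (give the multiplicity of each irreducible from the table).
chi_3 tensor chi_4 = chi_3 + chi_4 (all other irreducibles have multiplicity 0).

Explanation: The character of a tensor product is the pointwise product (chi_3 * chi_4)(C) = chi_3(C) * chi_4(C):
  {e}: (2)*(2), {r^1, r^4}: (-1/2 + sqrt(5)/2)*(-sqrt(5)/2 - 1/2), {r^2, r^3}: (-sqrt(5)/2 - 1/2)*(-1/2 + sqrt(5)/2), {s, sr, ..., sr^4}: (0)*(0)
so (chi_3 * chi_4) takes values
  {e} -> 4, {r^1, r^4} -> -1, {r^2, r^3} -> -1, {s, sr, ..., sr^4} -> 0.
Now take the inner product of this character with each irreducible chi from the table, <chi_3*chi_4, chi> = (1/10) sum_C |C| (chi_3*chi_4)(C) conj(chi(C)):
  <chi_3*chi_4, chi_1> = (1/10)[1*(4)*conj(1) + 2*(-1)*conj(1) + 2*(-1)*conj(1) + 5*(0)*conj(1)]
      = (1/10)[(4) + (-2) + (-2) + (0)] = 0/10 = 0
  <chi_3*chi_4, chi_2> = (1/10)[1*(4)*conj(1) + 2*(-1)*conj(1) + 2*(-1)*conj(1) + 5*(0)*conj(-1)]
      = (1/10)[(4) + (-2) + (-2) + (0)] = 0/10 = 0
  <chi_3*chi_4, chi_3> = (1/10)[1*(4)*conj(2) + 2*(-1)*conj(-1/2 + sqrt(5)/2) + 2*(-1)*conj(-sqrt(5)/2 - 1/2) + 5*(0)*conj(0)]
      = (1/10)[(8) + (1 - sqrt(5)) + (1 + sqrt(5)) + (0)] = 10/10 = 1
  <chi_3*chi_4, chi_4> = (1/10)[1*(4)*conj(2) + 2*(-1)*conj(-sqrt(5)/2 - 1/2) + 2*(-1)*conj(-1/2 + sqrt(5)/2) + 5*(0)*conj(0)]
      = (1/10)[(8) + (1 + sqrt(5)) + (1 - sqrt(5)) + (0)] = 10/10 = 1
Hence the multiplicities are chi_3: 1, chi_4: 1. Dimension check: dim(chi_3)*dim(chi_4) = 2*2 = 4 and sum (mult * dim) = 1*2 + 1*2 = 4.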